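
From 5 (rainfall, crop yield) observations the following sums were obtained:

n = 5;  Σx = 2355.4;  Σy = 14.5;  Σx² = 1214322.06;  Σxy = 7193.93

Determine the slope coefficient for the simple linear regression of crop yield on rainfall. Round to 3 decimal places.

Sxx = Σx² − (Σx)²/n = 1214322.06 − 1109581.832 = 104740.228
Sxy = Σxy − (Σx)(Σy)/n = 7193.93 − 6830.66 = 363.27
b = Sxy/Sxx = 363.27/104740.228 = 0.003468

0.003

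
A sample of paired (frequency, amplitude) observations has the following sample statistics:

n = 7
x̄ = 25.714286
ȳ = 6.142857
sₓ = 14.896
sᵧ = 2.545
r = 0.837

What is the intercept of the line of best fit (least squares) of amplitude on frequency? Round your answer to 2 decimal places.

b = r · sᵧ/sₓ = 0.837 · 2.545/14.896 = 0.143002
a = ȳ − b·x̄ = 6.142857 − 0.143002·25.714286 = 2.465650

2.47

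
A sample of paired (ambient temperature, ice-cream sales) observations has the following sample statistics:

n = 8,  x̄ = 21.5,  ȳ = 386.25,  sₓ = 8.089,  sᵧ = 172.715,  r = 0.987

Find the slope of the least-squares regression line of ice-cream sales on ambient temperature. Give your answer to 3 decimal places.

21.074

b = r · sᵧ/sₓ = 0.987 · 172.715/8.089 = 21.074262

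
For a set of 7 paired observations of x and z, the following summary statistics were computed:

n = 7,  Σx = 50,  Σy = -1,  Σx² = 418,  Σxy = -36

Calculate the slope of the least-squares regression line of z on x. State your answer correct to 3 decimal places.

Sxx = Σx² − (Σx)²/n = 418 − 357.142857 = 60.857143
Sxy = Σxy − (Σx)(Σy)/n = -36 − (-7.142857) = -28.857143
b = Sxy/Sxx = -28.857143/60.857143 = -0.474178

-0.474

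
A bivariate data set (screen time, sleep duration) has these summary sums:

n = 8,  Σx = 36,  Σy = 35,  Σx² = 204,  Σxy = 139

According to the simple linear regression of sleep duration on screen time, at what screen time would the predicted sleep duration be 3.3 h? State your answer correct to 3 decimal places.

6.941

Sxx = Σx² − (Σx)²/n = 204 − 162 = 42
Sxy = Σxy − (Σx)(Σy)/n = 139 − 157.5 = -18.5
b = Sxy/Sxx = -18.5/42 = -0.440476
a = ȳ − b·x̄ = 4.375 − (-0.440476)·4.5 = 6.357143
Set a + b·x = 3.3: x = (3.3 − 6.357143) / (-0.440476) = 6.940541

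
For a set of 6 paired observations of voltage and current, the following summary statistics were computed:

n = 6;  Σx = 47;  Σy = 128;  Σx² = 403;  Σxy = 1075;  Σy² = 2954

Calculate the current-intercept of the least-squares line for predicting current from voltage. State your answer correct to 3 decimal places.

5.067

Sxx = Σx² − (Σx)²/n = 403 − 368.166667 = 34.833333
Sxy = Σxy − (Σx)(Σy)/n = 1075 − 1002.666667 = 72.333333
b = Sxy/Sxx = 72.333333/34.833333 = 2.076555
a = ȳ − b·x̄ = 21.333333 − 2.076555·7.833333 = 5.066986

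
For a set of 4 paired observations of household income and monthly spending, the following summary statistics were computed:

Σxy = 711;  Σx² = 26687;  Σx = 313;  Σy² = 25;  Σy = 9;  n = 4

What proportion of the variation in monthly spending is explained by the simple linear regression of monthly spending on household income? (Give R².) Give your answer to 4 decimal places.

Sxx = Σx² − (Σx)²/n = 26687 − 24492.25 = 2194.75
Sxy = Σxy − (Σx)(Σy)/n = 711 − 704.25 = 6.75
Syy = Σy² − (Σy)²/n = 25 − 20.25 = 4.75
R² = Sxy²/(Sxx·Syy) = (6.75)²/(2194.75·4.75) = 0.004370

0.0044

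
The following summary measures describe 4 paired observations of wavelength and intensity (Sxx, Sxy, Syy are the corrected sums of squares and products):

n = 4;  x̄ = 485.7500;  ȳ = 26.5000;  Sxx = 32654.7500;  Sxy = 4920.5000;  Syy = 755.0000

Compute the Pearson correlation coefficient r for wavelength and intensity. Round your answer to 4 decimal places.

0.9910

r = Sxy/√(Sxx·Syy) = 4920.5/√(24654336.25) = 4920.5/4965.313308 = 0.990975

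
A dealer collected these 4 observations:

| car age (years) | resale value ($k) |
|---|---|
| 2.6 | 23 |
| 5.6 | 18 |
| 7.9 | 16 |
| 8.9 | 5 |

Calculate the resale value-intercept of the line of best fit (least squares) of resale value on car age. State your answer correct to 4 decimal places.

30.4000

n = 4, Σx = 25, Σy = 62, Σxy = 331.5, Σx² = 179.74
Sxx = Σx² − (Σx)²/n = 179.74 − 156.25 = 23.49
Sxy = Σxy − (Σx)(Σy)/n = 331.5 − 387.5 = -56
b = Sxy/Sxx = -56/23.49 = -2.383993
a = ȳ − b·x̄ = 15.5 − (-2.383993)·6.25 = 30.399957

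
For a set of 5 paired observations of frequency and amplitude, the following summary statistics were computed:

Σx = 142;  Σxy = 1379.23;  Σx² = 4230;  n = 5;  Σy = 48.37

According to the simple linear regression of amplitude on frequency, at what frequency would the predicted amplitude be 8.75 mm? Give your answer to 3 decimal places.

-4.598

Sxx = Σx² − (Σx)²/n = 4230 − 4032.8 = 197.2
Sxy = Σxy − (Σx)(Σy)/n = 1379.23 − 1373.708 = 5.522
b = Sxy/Sxx = 5.522/197.2 = 0.028002
a = ȳ − b·x̄ = 9.674 − 0.028002·28.4 = 8.878742
Set a + b·x = 8.75: x = (8.75 − 8.878742) / 0.028002 = -4.597610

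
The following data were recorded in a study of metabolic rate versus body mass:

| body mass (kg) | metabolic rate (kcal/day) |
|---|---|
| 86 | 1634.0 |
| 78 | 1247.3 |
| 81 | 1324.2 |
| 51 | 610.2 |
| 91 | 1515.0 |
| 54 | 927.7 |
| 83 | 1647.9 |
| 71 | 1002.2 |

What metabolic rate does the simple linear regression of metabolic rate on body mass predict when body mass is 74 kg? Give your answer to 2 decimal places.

1229.87

n = 8, Σx = 595, Σy = 9908.5, Σxy = 772086.5, Σx² = 45769
Sxx = Σx² − (Σx)²/n = 45769 − 44253.125 = 1515.875
Sxy = Σxy − (Σx)(Σy)/n = 772086.5 − 736944.6875 = 35141.8125
b = Sxy/Sxx = 35141.8125/1515.875 = 23.182527
a = ȳ − b·x̄ = 1238.5625 − 23.182527·74.375 = -485.637915
ŷ(74) = a + b·74 = -485.637915 + 23.182527·74 = 1229.869053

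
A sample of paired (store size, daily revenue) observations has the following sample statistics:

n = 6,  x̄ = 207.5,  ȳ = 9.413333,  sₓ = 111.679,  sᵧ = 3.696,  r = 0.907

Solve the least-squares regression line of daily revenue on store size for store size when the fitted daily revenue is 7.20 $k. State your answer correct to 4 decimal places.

133.7641

b = r · sᵧ/sₓ = 0.907 · 3.696/111.679 = 0.030017
a = ȳ − b·x̄ = 9.413333 − 0.030017·207.5 = 3.184799
Set a + b·x = 7.20: x = (7.20 − 3.184799) / 0.030017 = 133.764093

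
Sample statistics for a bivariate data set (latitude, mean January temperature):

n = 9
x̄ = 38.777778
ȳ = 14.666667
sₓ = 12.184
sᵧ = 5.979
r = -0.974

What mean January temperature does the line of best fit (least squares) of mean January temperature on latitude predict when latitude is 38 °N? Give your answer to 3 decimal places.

15.038

b = r · sᵧ/sₓ = -0.974 · 5.979/12.184 = -0.477967
a = ȳ − b·x̄ = 14.666667 − (-0.477967)·38.777778 = 33.201153
ŷ(38) = a + b·38 = 33.201153 + (-0.477967)·38 = 15.038419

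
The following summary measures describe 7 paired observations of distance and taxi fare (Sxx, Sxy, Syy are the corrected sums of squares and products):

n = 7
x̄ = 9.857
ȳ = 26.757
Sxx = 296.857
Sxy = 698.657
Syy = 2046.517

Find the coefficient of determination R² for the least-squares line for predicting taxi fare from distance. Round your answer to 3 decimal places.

R² = Sxy²/(Sxx·Syy) = (698.657)²/(296.857·2046.517) = 0.803462

0.803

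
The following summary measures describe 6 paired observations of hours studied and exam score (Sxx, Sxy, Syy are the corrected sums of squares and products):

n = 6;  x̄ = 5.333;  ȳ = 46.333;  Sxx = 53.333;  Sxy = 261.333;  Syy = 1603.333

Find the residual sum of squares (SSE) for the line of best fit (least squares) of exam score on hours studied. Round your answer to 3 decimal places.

b = Sxy/Sxx = 261.333/53.333 = 4.900024
SSE = Syy − b·Sxy = 1603.333 − 4.900024·261.333 = 322.794930

322.795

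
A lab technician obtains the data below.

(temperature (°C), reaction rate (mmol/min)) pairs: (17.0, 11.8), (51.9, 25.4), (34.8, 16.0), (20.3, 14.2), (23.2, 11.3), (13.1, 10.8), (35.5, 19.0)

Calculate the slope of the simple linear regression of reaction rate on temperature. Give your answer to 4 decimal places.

n = 7, Σx = 195.8, Σy = 108.5, Σxy = 3442.06, Σx² = 6575.84
Sxx = Σx² − (Σx)²/n = 6575.84 − 5476.805714 = 1099.034286
Sxy = Σxy − (Σx)(Σy)/n = 3442.06 − 3034.9 = 407.16
b = Sxy/Sxx = 407.16/1099.034286 = 0.370471

0.3705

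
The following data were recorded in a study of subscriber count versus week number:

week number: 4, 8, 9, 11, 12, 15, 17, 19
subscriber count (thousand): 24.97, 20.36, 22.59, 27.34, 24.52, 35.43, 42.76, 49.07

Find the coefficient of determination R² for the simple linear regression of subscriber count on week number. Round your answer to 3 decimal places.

0.770

n = 8, Σx = 95, Σy = 247.04, Σxy = 3251.75, Σx² = 1301, Σy² = 8388.612
Sxx = Σx² − (Σx)²/n = 1301 − 1128.125 = 172.875
Sxy = Σxy − (Σx)(Σy)/n = 3251.75 − 2933.6 = 318.15
Syy = Σy² − (Σy)²/n = 8388.612 − 7628.5952 = 760.0168
R² = Sxy²/(Sxx·Syy) = (318.15)²/(172.875·760.0168) = 0.770386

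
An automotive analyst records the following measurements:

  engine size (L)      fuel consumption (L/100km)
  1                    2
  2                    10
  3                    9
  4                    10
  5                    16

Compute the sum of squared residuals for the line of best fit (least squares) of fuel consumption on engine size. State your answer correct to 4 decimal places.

20.8000

n = 5, Σx = 15, Σy = 47, Σxy = 169, Σx² = 55, Σy² = 541
Sxx = Σx² − (Σx)²/n = 55 − 45 = 10
Sxy = Σxy − (Σx)(Σy)/n = 169 − 141 = 28
Syy = Σy² − (Σy)²/n = 541 − 441.8 = 99.2
b = Sxy/Sxx = 28/10 = 2.8
SSE = Syy − b·Sxy = 99.2 − 2.8·28 = 20.8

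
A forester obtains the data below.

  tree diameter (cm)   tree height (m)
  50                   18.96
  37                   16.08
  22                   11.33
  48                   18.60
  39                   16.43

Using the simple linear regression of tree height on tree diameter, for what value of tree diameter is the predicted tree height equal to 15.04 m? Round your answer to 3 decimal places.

34.652

n = 5, Σx = 196, Σy = 81.4, Σxy = 3325.79, Σx² = 8178
Sxx = Σx² − (Σx)²/n = 8178 − 7683.2 = 494.8
Sxy = Σxy − (Σx)(Σy)/n = 3325.79 − 3190.88 = 134.91
b = Sxy/Sxx = 134.91/494.8 = 0.272656
a = ȳ − b·x̄ = 16.28 − 0.272656·39.2 = 5.591900
Set a + b·x = 15.04: x = (15.04 − 5.591900) / 0.272656 = 34.652138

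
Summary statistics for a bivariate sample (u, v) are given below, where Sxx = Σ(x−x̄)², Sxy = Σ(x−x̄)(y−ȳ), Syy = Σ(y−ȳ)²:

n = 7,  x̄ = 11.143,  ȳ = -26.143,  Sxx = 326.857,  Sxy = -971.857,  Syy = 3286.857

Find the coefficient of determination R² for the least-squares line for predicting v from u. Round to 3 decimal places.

R² = Sxy²/(Sxx·Syy) = (-971.857)²/(326.857·3286.857) = 0.879156

0.879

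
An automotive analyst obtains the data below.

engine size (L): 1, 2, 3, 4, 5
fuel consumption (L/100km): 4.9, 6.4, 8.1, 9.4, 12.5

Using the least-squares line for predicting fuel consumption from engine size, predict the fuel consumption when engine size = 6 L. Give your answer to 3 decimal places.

13.720

n = 5, Σx = 15, Σy = 41.3, Σxy = 142.1, Σx² = 55
Sxx = Σx² − (Σx)²/n = 55 − 45 = 10
Sxy = Σxy − (Σx)(Σy)/n = 142.1 − 123.9 = 18.2
b = Sxy/Sxx = 18.2/10 = 1.82
a = ȳ − b·x̄ = 8.26 − 1.82·3 = 2.8
ŷ(6) = a + b·6 = 2.8 + 1.82·6 = 13.72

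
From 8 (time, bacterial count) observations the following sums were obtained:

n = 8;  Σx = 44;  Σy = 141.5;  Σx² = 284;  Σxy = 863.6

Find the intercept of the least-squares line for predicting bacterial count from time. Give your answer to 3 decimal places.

6.511

Sxx = Σx² − (Σx)²/n = 284 − 242 = 42
Sxy = Σxy − (Σx)(Σy)/n = 863.6 − 778.25 = 85.35
b = Sxy/Sxx = 85.35/42 = 2.032143
a = ȳ − b·x̄ = 17.6875 − 2.032143·5.5 = 6.510714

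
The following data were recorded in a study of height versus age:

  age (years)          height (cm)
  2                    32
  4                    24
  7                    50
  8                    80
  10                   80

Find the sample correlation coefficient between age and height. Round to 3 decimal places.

n = 5, Σx = 31, Σy = 266, Σxy = 1950, Σx² = 233, Σy² = 16900
Sxx = Σx² − (Σx)²/n = 233 − 192.2 = 40.8
Sxy = Σxy − (Σx)(Σy)/n = 1950 − 1649.2 = 300.8
Syy = Σy² − (Σy)²/n = 16900 − 14151.2 = 2748.8
r = Sxy/√(Sxx·Syy) = 300.8/√(112151.04) = 300.8/334.889594 = 0.898206

0.898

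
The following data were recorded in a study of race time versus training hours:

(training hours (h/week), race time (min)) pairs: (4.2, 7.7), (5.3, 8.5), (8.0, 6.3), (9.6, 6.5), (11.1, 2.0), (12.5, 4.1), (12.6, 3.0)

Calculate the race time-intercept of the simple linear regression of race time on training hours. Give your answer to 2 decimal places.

n = 7, Σx = 63.3, Σy = 38.1, Σxy = 301.44, Σx² = 640.11
Sxx = Σx² − (Σx)²/n = 640.11 − 572.412857 = 67.697143
Sxy = Σxy − (Σx)(Σy)/n = 301.44 − 344.532857 = -43.092857
b = Sxy/Sxx = -43.092857/67.697143 = -0.636554
a = ȳ − b·x̄ = 5.442857 − (-0.636554)·9.042857 = 11.199120

11.20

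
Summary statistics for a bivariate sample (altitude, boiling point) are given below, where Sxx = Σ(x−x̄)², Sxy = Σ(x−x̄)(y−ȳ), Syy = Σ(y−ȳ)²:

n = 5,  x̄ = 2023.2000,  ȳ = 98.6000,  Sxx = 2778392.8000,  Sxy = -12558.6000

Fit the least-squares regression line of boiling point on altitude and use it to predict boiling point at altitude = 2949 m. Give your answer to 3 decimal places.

94.415

b = Sxy/Sxx = -12558.6/2778392.8 = -0.004520
a = ȳ − b·x̄ = 98.6 − (-0.004520)·2023.2 = 107.745057
ŷ(2949) = a + b·2949 = 107.745057 + (-0.004520)·2949 = 94.415296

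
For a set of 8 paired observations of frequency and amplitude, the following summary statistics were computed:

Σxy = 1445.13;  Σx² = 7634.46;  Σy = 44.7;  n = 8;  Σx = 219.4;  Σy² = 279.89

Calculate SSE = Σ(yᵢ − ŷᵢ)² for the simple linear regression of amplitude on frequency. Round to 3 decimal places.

Sxx = Σx² − (Σx)²/n = 7634.46 − 6017.045 = 1617.415
Sxy = Σxy − (Σx)(Σy)/n = 1445.13 − 1225.8975 = 219.2325
Syy = Σy² − (Σy)²/n = 279.89 − 249.76125 = 30.12875
b = Sxy/Sxx = 219.2325/1617.415 = 0.135545
SSE = Syy − b·Sxy = 30.12875 − 0.135545·219.2325 = 0.412883

0.413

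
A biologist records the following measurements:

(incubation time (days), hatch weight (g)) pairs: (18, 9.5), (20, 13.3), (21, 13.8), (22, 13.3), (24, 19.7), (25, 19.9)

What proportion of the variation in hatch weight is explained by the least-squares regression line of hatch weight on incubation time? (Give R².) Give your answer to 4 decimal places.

n = 6, Σx = 130, Σy = 89.5, Σxy = 1989.7, Σx² = 2850, Σy² = 1418.57
Sxx = Σx² − (Σx)²/n = 2850 − 2816.666667 = 33.333333
Sxy = Σxy − (Σx)(Σy)/n = 1989.7 − 1939.166667 = 50.533333
Syy = Σy² − (Σy)²/n = 1418.57 − 1335.041667 = 83.528333
R² = Sxy²/(Sxx·Syy) = (50.533333)²/(33.333333·83.528333) = 0.917156

0.9172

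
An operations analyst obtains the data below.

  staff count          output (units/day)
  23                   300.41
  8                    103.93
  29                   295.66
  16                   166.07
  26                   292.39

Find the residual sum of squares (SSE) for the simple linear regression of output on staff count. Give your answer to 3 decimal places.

2785.768

n = 5, Σx = 102, Σy = 1158.46, Σxy = 26574.27, Σx² = 2366, Σy² = 301533.6056
Sxx = Σx² − (Σx)²/n = 2366 − 2080.8 = 285.2
Sxy = Σxy − (Σx)(Σy)/n = 26574.27 − 23632.584 = 2941.686
Syy = Σy² − (Σy)²/n = 301533.6056 − 268405.91432 = 33127.69128
b = Sxy/Sxx = 2941.686/285.2 = 10.314467
SSE = Syy − b·Sxy = 33127.69128 − 10.314467·2941.686 = 2785.767989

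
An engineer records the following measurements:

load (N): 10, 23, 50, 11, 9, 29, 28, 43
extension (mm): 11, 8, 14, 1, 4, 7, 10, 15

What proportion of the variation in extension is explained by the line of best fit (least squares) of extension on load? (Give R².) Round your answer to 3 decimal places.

0.585

n = 8, Σx = 203, Σy = 70, Σxy = 2169, Σx² = 6805, Σy² = 772
Sxx = Σx² − (Σx)²/n = 6805 − 5151.125 = 1653.875
Sxy = Σxy − (Σx)(Σy)/n = 2169 − 1776.25 = 392.75
Syy = Σy² − (Σy)²/n = 772 − 612.5 = 159.5
R² = Sxy²/(Sxx·Syy) = (392.75)²/(1653.875·159.5) = 0.584748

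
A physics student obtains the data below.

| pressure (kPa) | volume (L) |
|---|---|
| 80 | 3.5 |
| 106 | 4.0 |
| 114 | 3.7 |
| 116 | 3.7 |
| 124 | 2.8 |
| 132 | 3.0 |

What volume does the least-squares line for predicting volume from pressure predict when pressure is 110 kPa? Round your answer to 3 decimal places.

n = 6, Σx = 672, Σy = 20.7, Σxy = 2298.2, Σx² = 76888
Sxx = Σx² − (Σx)²/n = 76888 − 75264 = 1624
Sxy = Σxy − (Σx)(Σy)/n = 2298.2 − 2318.4 = -20.2
b = Sxy/Sxx = -20.2/1624 = -0.012438
a = ȳ − b·x̄ = 3.45 − (-0.012438)·112 = 4.843103
ŷ(110) = a + b·110 = 4.843103 + (-0.012438)·110 = 3.474877

3.475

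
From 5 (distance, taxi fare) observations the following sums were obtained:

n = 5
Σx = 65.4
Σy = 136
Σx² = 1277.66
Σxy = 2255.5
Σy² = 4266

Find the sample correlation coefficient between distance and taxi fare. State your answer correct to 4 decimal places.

Sxx = Σx² − (Σx)²/n = 1277.66 − 855.432 = 422.228
Sxy = Σxy − (Σx)(Σy)/n = 2255.5 − 1778.88 = 476.62
Syy = Σy² − (Σy)²/n = 4266 − 3699.2 = 566.8
r = Sxy/√(Sxx·Syy) = 476.62/√(239318.8304) = 476.62/489.202239 = 0.974280

0.9743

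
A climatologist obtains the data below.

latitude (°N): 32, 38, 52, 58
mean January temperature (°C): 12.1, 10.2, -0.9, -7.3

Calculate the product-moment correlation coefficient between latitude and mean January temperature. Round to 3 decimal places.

n = 4, Σx = 180, Σy = 14.1, Σxy = 304.6, Σx² = 8536, Σy² = 304.55
Sxx = Σx² − (Σx)²/n = 8536 − 8100 = 436
Sxy = Σxy − (Σx)(Σy)/n = 304.6 − 634.5 = -329.9
Syy = Σy² − (Σy)²/n = 304.55 − 49.7025 = 254.8475
r = Sxy/√(Sxx·Syy) = -329.9/√(111113.51) = -329.9/333.336932 = -0.989689

-0.990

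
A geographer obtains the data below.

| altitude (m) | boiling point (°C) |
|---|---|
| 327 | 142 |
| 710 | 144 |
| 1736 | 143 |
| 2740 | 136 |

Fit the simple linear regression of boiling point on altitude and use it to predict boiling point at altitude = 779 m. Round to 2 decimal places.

142.80

n = 4, Σx = 5513, Σy = 565, Σxy = 769562, Σx² = 11132325
Sxx = Σx² − (Σx)²/n = 11132325 − 7598292.25 = 3534032.75
Sxy = Σxy − (Σx)(Σy)/n = 769562 − 778711.25 = -9149.25
b = Sxy/Sxx = -9149.25/3534032.75 = -0.002589
a = ȳ − b·x̄ = 141.25 − (-0.002589)·1378.25 = 144.818149
ŷ(779) = a + b·779 = 144.818149 + (-0.002589)·779 = 142.801397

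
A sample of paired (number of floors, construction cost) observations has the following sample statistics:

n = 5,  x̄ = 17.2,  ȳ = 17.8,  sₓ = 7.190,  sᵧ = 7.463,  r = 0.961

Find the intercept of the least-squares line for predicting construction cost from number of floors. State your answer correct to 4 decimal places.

b = r · sᵧ/sₓ = 0.961 · 7.463/7.19 = 0.997489
a = ȳ − b·x̄ = 17.8 − 0.997489·17.2 = 0.643196

0.6432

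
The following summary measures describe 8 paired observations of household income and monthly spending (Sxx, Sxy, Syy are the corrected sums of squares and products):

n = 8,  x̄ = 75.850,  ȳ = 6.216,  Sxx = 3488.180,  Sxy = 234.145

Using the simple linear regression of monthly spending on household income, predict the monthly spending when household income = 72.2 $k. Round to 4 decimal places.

b = Sxy/Sxx = 234.145/3488.18 = 0.067125
a = ȳ − b·x̄ = 6.216 − 0.067125·75.85 = 1.124549
ŷ(72.2) = a + b·72.2 = 1.124549 + 0.067125·72.2 = 5.970993

5.9710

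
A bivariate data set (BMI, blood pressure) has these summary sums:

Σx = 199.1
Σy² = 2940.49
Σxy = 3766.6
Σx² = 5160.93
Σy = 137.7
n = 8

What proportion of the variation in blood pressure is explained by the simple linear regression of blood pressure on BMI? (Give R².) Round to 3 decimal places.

Sxx = Σx² − (Σx)²/n = 5160.93 − 4955.10125 = 205.82875
Sxy = Σxy − (Σx)(Σy)/n = 3766.6 − 3427.00875 = 339.59125
Syy = Σy² − (Σy)²/n = 2940.49 − 2370.16125 = 570.32875
R² = Sxy²/(Sxx·Syy) = (339.59125)²/(205.82875·570.32875) = 0.982385

0.982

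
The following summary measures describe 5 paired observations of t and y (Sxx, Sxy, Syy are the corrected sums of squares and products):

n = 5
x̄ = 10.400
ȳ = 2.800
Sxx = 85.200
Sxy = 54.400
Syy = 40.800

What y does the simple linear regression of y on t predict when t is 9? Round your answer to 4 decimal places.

1.9061

b = Sxy/Sxx = 54.4/85.2 = 0.638498
a = ȳ − b·x̄ = 2.8 − 0.638498·10.4 = -3.840376
ŷ(9) = a + b·9 = -3.840376 + 0.638498·9 = 1.906103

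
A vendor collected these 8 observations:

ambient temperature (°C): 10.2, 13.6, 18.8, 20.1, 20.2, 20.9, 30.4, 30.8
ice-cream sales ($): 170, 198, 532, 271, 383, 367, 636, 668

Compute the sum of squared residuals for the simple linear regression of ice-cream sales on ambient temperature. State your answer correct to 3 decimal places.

48082.464

n = 8, Σx = 165, Σy = 3225, Σxy = 75191.2, Σx² = 3764.1, Σy² = 1556667
Sxx = Σx² − (Σx)²/n = 3764.1 − 3403.125 = 360.975
Sxy = Σxy − (Σx)(Σy)/n = 75191.2 − 66515.625 = 8675.575
Syy = Σy² − (Σy)²/n = 1556667 − 1300078.125 = 256588.875
b = Sxy/Sxx = 8675.575/360.975 = 24.033728
SSE = Syy − b·Sxy = 256588.875 − 24.033728·8675.575 = 48082.464360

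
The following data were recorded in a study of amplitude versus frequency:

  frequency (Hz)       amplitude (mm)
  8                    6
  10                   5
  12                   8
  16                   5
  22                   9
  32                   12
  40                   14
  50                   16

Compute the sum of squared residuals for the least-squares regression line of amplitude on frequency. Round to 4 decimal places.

9.9807

n = 8, Σx = 190, Σy = 75, Σxy = 2216, Σx² = 6172, Σy² = 827
Sxx = Σx² − (Σx)²/n = 6172 − 4512.5 = 1659.5
Sxy = Σxy − (Σx)(Σy)/n = 2216 − 1781.25 = 434.75
Syy = Σy² − (Σy)²/n = 827 − 703.125 = 123.875
b = Sxy/Sxx = 434.75/1659.5 = 0.261976
SSE = Syy − b·Sxy = 123.875 − 0.261976·434.75 = 9.980717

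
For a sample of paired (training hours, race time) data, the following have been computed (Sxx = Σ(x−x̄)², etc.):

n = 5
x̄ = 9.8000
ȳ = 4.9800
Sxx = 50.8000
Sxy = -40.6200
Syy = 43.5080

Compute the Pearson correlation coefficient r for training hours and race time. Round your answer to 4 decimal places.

r = Sxy/√(Sxx·Syy) = -40.62/√(2210.2064) = -40.62/47.012832 = -0.864019

-0.8640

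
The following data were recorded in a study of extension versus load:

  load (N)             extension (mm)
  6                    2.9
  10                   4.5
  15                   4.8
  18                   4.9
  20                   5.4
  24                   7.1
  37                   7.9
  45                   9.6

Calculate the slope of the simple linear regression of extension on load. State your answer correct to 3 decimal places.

0.159

n = 8, Σx = 175, Σy = 47.1, Σxy = 1225.3, Σx² = 5055
Sxx = Σx² − (Σx)²/n = 5055 − 3828.125 = 1226.875
Sxy = Σxy − (Σx)(Σy)/n = 1225.3 − 1030.3125 = 194.9875
b = Sxy/Sxx = 194.9875/1226.875 = 0.158930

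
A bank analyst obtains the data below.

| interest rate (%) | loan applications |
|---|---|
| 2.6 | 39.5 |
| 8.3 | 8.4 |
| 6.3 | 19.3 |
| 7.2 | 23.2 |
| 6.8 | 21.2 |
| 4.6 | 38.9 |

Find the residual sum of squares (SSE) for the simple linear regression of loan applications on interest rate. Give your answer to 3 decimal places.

n = 6, Σx = 35.8, Σy = 150.5, Σxy = 784.15, Σx² = 234.58, Σy² = 4504.19
Sxx = Σx² − (Σx)²/n = 234.58 − 213.606667 = 20.973333
Sxy = Σxy − (Σx)(Σy)/n = 784.15 − 897.983333 = -113.833333
Syy = Σy² − (Σy)²/n = 4504.19 − 3775.041667 = 729.148333
b = Sxy/Sxx = -113.833333/20.973333 = -5.427527
SSE = Syy − b·Sxy = 729.148333 − (-5.427527)·(-113.833333) = 111.314841

111.315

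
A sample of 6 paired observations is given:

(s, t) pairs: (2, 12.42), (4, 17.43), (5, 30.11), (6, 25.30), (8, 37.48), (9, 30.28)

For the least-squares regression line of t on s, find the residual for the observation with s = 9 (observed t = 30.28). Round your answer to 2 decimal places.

n = 6, Σx = 34, Σy = 153.02, Σxy = 969.27, Σx² = 226
Sxx = Σx² − (Σx)²/n = 226 − 192.666667 = 33.333333
Sxy = Σxy − (Σx)(Σy)/n = 969.27 − 867.113333 = 102.156667
b = Sxy/Sxx = 102.156667/33.333333 = 3.0647
a = ȳ − b·x̄ = 25.503333 − 3.0647·5.666667 = 8.1367
ŷ(9) = 8.1367 + 3.0647·9 = 35.719
residual = y − ŷ = 30.28 − 35.719 = -5.439

-5.44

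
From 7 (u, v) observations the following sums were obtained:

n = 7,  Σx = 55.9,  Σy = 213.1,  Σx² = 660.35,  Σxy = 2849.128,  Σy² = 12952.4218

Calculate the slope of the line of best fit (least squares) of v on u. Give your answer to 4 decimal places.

Sxx = Σx² − (Σx)²/n = 660.35 − 446.401429 = 213.948571
Sxy = Σxy − (Σx)(Σy)/n = 2849.128 − 1701.755714 = 1147.372286
b = Sxy/Sxx = 1147.372286/213.948571 = 5.362842

5.3628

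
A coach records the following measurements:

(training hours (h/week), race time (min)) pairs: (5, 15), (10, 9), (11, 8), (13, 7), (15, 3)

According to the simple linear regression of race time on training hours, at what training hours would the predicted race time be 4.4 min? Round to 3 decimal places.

14.317

n = 5, Σx = 54, Σy = 42, Σxy = 389, Σx² = 640
Sxx = Σx² − (Σx)²/n = 640 − 583.2 = 56.8
Sxy = Σxy − (Σx)(Σy)/n = 389 − 453.6 = -64.6
b = Sxy/Sxx = -64.6/56.8 = -1.137324
a = ȳ − b·x̄ = 8.4 − (-1.137324)·10.8 = 20.683099
Set a + b·x = 4.4: x = (4.4 − 20.683099) / (-1.137324) = 14.317028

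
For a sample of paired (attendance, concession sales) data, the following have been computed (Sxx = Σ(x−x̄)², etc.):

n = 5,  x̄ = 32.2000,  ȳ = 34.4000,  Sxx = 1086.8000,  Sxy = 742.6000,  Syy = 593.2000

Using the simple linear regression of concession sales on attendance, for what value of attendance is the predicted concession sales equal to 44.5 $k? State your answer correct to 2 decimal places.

b = Sxy/Sxx = 742.6/1086.8 = 0.683290
a = ȳ − b·x̄ = 34.4 − 0.683290·32.2 = 12.398049
Set a + b·x = 44.5: x = (44.5 − 12.398049) / 0.683290 = 46.981417

46.98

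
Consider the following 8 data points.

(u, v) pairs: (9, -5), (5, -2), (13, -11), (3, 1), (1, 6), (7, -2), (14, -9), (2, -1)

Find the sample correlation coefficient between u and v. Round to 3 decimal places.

n = 8, Σx = 54, Σy = -23, Σxy = -331, Σx² = 534, Σy² = 273
Sxx = Σx² − (Σx)²/n = 534 − 364.5 = 169.5
Sxy = Σxy − (Σx)(Σy)/n = -331 − (-155.25) = -175.75
Syy = Σy² − (Σy)²/n = 273 − 66.125 = 206.875
r = Sxy/√(Sxx·Syy) = -175.75/√(35065.3125) = -175.75/187.257343 = -0.938548

-0.939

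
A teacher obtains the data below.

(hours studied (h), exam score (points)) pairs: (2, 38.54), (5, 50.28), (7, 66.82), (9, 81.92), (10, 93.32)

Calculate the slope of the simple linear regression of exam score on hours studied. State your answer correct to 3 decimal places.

6.866

n = 5, Σx = 33, Σy = 330.88, Σxy = 2466.7, Σx² = 259
Sxx = Σx² − (Σx)²/n = 259 − 217.8 = 41.2
Sxy = Σxy − (Σx)(Σy)/n = 2466.7 − 2183.808 = 282.892
b = Sxy/Sxx = 282.892/41.2 = 6.866311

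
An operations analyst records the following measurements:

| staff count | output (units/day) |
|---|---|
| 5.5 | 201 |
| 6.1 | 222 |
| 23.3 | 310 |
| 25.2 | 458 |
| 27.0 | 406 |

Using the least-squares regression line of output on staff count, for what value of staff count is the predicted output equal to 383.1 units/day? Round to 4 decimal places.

24.0884

n = 5, Σx = 87.1, Σy = 1597, Σxy = 32186.3, Σx² = 1974.39
Sxx = Σx² − (Σx)²/n = 1974.39 − 1517.282 = 457.108
Sxy = Σxy − (Σx)(Σy)/n = 32186.3 − 27819.74 = 4366.56
b = Sxy/Sxx = 4366.56/457.108 = 9.552578
a = ȳ − b·x̄ = 319.4 − 9.552578·17.42 = 152.994085
Set a + b·x = 383.1: x = (383.1 − 152.994085) / 9.552578 = 24.088357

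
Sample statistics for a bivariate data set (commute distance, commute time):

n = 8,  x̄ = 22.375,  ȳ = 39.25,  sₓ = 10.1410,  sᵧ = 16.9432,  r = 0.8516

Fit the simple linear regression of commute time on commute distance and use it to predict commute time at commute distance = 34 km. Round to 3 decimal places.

b = r · sᵧ/sₓ = 0.8516 · 16.9432/10.141 = 1.422821
a = ȳ − b·x̄ = 39.25 − 1.422821·22.375 = 7.414377
ŷ(34) = a + b·34 = 7.414377 + 1.422821·34 = 55.790296

55.790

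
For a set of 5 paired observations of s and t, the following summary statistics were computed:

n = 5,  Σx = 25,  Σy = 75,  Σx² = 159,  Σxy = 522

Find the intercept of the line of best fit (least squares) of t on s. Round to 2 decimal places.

-6.62

Sxx = Σx² − (Σx)²/n = 159 − 125 = 34
Sxy = Σxy − (Σx)(Σy)/n = 522 − 375 = 147
b = Sxy/Sxx = 147/34 = 4.323529
a = ȳ − b·x̄ = 15 − 4.323529·5 = -6.617647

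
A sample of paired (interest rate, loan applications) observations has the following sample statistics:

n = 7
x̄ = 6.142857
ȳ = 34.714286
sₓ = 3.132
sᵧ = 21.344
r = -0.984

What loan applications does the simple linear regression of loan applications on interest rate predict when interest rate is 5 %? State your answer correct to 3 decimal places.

42.378

b = r · sᵧ/sₓ = -0.984 · 21.344/3.132 = -6.705778
a = ȳ − b·x̄ = 34.714286 − (-6.705778)·6.142857 = 75.906920
ŷ(5) = a + b·5 = 75.906920 + (-6.705778)·5 = 42.378031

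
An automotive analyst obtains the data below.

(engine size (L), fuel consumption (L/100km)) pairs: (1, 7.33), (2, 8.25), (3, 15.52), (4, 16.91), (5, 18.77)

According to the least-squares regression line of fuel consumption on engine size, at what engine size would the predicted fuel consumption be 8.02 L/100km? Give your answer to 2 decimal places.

n = 5, Σx = 15, Σy = 66.78, Σxy = 231.88, Σx² = 55
Sxx = Σx² − (Σx)²/n = 55 − 45 = 10
Sxy = Σxy − (Σx)(Σy)/n = 231.88 − 200.34 = 31.54
b = Sxy/Sxx = 31.54/10 = 3.154
a = ȳ − b·x̄ = 13.356 − 3.154·3 = 3.894
Set a + b·x = 8.02: x = (8.02 − 3.894) / 3.154 = 1.308180

1.31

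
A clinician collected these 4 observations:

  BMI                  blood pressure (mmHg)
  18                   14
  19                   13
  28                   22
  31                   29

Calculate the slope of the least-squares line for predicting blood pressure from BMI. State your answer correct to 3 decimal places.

1.127

n = 4, Σx = 96, Σy = 78, Σxy = 2014, Σx² = 2430
Sxx = Σx² − (Σx)²/n = 2430 − 2304 = 126
Sxy = Σxy − (Σx)(Σy)/n = 2014 − 1872 = 142
b = Sxy/Sxx = 142/126 = 1.126984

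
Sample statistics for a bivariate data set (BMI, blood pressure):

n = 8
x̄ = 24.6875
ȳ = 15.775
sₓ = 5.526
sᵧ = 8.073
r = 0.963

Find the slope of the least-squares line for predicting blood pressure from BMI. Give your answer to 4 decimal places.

b = r · sᵧ/sₓ = 0.963 · 8.073/5.526 = 1.406858

1.4069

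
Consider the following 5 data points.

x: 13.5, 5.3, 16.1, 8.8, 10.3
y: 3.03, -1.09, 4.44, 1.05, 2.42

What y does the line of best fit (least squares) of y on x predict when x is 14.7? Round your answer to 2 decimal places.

3.89

n = 5, Σx = 54, Σy = 9.85, Σxy = 140.778, Σx² = 653.08
Sxx = Σx² − (Σx)²/n = 653.08 − 583.2 = 69.88
Sxy = Σxy − (Σx)(Σy)/n = 140.778 − 106.38 = 34.398
b = Sxy/Sxx = 34.398/69.88 = 0.492244
a = ȳ − b·x̄ = 1.97 − 0.492244·10.8 = -3.346234
ŷ(14.7) = a + b·14.7 = -3.346234 + 0.492244·14.7 = 3.889751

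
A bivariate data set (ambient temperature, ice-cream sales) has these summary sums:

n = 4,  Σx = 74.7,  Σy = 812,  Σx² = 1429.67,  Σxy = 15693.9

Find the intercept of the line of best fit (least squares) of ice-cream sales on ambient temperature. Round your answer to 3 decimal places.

-82.562

Sxx = Σx² − (Σx)²/n = 1429.67 − 1395.0225 = 34.6475
Sxy = Σxy − (Σx)(Σy)/n = 15693.9 − 15164.1 = 529.8
b = Sxy/Sxx = 529.8/34.6475 = 15.291147
a = ȳ − b·x̄ = 203 − 15.291147·18.675 = -82.562162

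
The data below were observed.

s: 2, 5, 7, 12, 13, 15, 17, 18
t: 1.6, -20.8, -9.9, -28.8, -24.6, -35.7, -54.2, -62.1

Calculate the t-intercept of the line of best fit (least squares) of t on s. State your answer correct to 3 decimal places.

8.010

n = 8, Σx = 89, Σy = -234.5, Σxy = -3410.2, Σx² = 1229
Sxx = Σx² − (Σx)²/n = 1229 − 990.125 = 238.875
Sxy = Σxy − (Σx)(Σy)/n = -3410.2 − (-2608.8125) = -801.3875
b = Sxy/Sxx = -801.3875/238.875 = -3.354840
a = ȳ − b·x̄ = -29.3125 − (-3.354840)·11.125 = 8.010099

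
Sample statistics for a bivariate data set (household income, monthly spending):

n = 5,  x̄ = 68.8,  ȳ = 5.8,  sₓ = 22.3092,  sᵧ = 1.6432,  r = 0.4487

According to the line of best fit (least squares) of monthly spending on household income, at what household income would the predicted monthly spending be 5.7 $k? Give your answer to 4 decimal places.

b = r · sᵧ/sₓ = 0.4487 · 1.6432/22.3092 = 0.033049
a = ȳ − b·x̄ = 5.8 − 0.033049·68.8 = 3.526207
Set a + b·x = 5.7: x = (5.7 − 3.526207) / 0.033049 = 65.774219

65.7742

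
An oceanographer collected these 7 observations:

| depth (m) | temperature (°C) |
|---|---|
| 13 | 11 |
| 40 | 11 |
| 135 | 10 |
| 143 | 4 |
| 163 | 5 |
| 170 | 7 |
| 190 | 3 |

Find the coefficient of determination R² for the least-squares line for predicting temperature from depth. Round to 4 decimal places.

0.6751

n = 7, Σx = 854, Σy = 51, Σxy = 5080, Σx² = 132012, Σy² = 441
Sxx = Σx² − (Σx)²/n = 132012 − 104188 = 27824
Sxy = Σxy − (Σx)(Σy)/n = 5080 − 6222 = -1142
Syy = Σy² − (Σy)²/n = 441 − 371.571429 = 69.428571
R² = Sxy²/(Sxx·Syy) = (-1142)²/(27824·69.428571) = 0.675110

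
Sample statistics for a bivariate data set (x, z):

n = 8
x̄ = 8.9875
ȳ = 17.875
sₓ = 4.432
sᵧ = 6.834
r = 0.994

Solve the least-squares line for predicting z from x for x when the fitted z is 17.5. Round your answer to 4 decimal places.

8.7428

b = r · sᵧ/sₓ = 0.994 · 6.834/4.432 = 1.532716
a = ȳ − b·x̄ = 17.875 − 1.532716·8.9875 = 4.099718
Set a + b·x = 17.5: x = (17.5 − 4.099718) / 1.532716 = 8.742836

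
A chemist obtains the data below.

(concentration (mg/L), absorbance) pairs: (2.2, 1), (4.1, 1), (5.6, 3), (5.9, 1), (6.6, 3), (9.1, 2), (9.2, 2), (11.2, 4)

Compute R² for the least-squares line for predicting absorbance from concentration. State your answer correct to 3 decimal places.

n = 8, Σx = 53.9, Σy = 17, Σxy = 130.2, Σx² = 424.27, Σy² = 45
Sxx = Σx² − (Σx)²/n = 424.27 − 363.15125 = 61.11875
Sxy = Σxy − (Σx)(Σy)/n = 130.2 − 114.5375 = 15.6625
Syy = Σy² − (Σy)²/n = 45 − 36.125 = 8.875
R² = Sxy²/(Sxx·Syy) = (15.6625)²/(61.11875·8.875) = 0.452251

0.452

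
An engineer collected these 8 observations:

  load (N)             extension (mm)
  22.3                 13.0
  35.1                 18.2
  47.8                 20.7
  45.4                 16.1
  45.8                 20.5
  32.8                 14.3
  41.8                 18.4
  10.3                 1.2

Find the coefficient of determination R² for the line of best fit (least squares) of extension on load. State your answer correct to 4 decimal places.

0.8432

n = 8, Σx = 281.3, Σy = 122.4, Σxy = 4838.54, Σx² = 11102.11, Σy² = 2152.68
Sxx = Σx² − (Σx)²/n = 11102.11 − 9891.21125 = 1210.89875
Sxy = Σxy − (Σx)(Σy)/n = 4838.54 − 4303.89 = 534.65
Syy = Σy² − (Σy)²/n = 2152.68 − 1872.72 = 279.96
R² = Sxy²/(Sxx·Syy) = (534.65)²/(1210.89875·279.96) = 0.843209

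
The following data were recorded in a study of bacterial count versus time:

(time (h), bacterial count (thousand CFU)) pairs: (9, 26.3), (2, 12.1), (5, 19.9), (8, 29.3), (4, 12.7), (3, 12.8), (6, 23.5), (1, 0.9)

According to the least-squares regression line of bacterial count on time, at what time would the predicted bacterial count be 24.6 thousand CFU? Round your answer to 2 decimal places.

n = 8, Σx = 38, Σy = 137.5, Σxy = 825.9, Σx² = 236
Sxx = Σx² − (Σx)²/n = 236 − 180.5 = 55.5
Sxy = Σxy − (Σx)(Σy)/n = 825.9 − 653.125 = 172.775
b = Sxy/Sxx = 172.775/55.5 = 3.113063
a = ȳ − b·x̄ = 17.1875 − 3.113063·4.75 = 2.400450
Set a + b·x = 24.6: x = (24.6 − 2.400450) / 3.113063 = 7.131095

7.13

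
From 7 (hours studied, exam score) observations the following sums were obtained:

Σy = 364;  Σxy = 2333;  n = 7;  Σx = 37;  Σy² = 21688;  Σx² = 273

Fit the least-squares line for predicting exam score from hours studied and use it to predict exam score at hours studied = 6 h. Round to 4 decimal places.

55.7731

Sxx = Σx² − (Σx)²/n = 273 − 195.571429 = 77.428571
Sxy = Σxy − (Σx)(Σy)/n = 2333 − 1924 = 409
b = Sxy/Sxx = 409/77.428571 = 5.282288
a = ȳ − b·x̄ = 52 − 5.282288·5.285714 = 24.079336
ŷ(6) = a + b·6 = 24.079336 + 5.282288·6 = 55.773063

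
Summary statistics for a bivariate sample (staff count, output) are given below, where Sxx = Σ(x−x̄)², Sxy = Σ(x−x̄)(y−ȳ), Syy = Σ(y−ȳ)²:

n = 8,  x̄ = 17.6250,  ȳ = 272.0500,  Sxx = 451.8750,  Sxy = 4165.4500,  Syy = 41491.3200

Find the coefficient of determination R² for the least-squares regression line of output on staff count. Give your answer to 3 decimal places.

R² = Sxy²/(Sxx·Syy) = (4165.45)²/(451.875·41491.32) = 0.925440

0.925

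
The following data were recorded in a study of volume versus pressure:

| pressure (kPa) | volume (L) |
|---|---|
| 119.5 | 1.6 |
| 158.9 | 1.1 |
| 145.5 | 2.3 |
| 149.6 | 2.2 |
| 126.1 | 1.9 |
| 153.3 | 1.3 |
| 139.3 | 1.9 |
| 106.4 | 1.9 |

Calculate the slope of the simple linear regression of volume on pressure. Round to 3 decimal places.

n = 8, Σx = 1098.6, Σy = 14.2, Σxy = 1935.47, Σx² = 153207.42
Sxx = Σx² − (Σx)²/n = 153207.42 − 150865.245 = 2342.175
Sxy = Σxy − (Σx)(Σy)/n = 1935.47 − 1950.015 = -14.545
b = Sxy/Sxx = -14.545/2342.175 = -0.006210

-0.006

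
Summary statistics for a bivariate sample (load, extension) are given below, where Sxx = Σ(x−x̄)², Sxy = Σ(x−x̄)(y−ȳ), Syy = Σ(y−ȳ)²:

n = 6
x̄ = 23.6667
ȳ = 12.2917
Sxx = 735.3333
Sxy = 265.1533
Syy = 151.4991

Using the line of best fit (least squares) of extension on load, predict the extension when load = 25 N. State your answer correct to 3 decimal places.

12.772

b = Sxy/Sxx = 265.1533/735.3333 = 0.360589
a = ȳ − b·x̄ = 12.2917 − 0.360589·23.6667 = 3.757742
ŷ(25) = a + b·25 = 3.757742 + 0.360589·25 = 12.772474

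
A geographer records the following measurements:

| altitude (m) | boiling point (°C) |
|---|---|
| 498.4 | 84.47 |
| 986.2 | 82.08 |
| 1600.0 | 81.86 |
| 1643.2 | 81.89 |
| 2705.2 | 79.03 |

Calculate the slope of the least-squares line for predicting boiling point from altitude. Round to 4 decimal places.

n = 5, Σx = 7433, Σy = 409.33, Σxy = 602376.748, Σx² = 13799206.28
Sxx = Σx² − (Σx)²/n = 13799206.28 − 11049897.8 = 2749308.48
Sxy = Σxy − (Σx)(Σy)/n = 602376.748 − 608509.978 = -6133.23
b = Sxy/Sxx = -6133.23/2749308.48 = -0.002231

-0.0022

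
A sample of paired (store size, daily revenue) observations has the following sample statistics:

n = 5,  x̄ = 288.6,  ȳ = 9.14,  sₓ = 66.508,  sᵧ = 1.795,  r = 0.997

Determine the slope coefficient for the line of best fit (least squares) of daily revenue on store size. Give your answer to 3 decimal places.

b = r · sᵧ/sₓ = 0.997 · 1.795/66.508 = 0.026908

0.027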